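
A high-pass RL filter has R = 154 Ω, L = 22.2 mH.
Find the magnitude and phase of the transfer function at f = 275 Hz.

Step 1 — Angular frequency: ω = 2π·275 = 1728 rad/s.
Step 2 — Transfer function: H(jω) = jωL/(R + jωL).
Step 3 — Numerator jωL = j·38.36; denominator R + jωL = 154 + j38.36.
Step 4 — H = 0.05842 + j0.2345.
Step 5 — Magnitude: |H| = 0.2417 (-12.3 dB); phase: φ = 76.0°.

|H| = 0.2417 (-12.3 dB), φ = 76.0°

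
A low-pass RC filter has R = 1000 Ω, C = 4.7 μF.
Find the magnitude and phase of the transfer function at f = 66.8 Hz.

Step 1 — Angular frequency: ω = 2π·66.8 = 419.7 rad/s.
Step 2 — Transfer function: H(jω) = 1/(1 + jωRC).
Step 3 — Denominator: 1 + jωRC = 1 + j·419.7·1000·4.7e-06 = 1 + j1.973.
Step 4 — H = 0.2044 - j0.4033.
Step 5 — Magnitude: |H| = 0.4521 (-6.9 dB); phase: φ = -63.1°.

|H| = 0.4521 (-6.9 dB), φ = -63.1°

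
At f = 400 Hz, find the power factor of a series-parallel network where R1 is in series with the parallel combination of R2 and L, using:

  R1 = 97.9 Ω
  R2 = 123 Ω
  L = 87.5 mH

Step 1 — Angular frequency: ω = 2π·f = 2π·400 = 2513 rad/s.
Step 2 — Component impedances:
  R1: Z = R = 97.9 Ω
  R2: Z = R = 123 Ω
  L: Z = jωL = j·2513·0.0875 = 0 + j219.9 Ω
Step 3 — Parallel branch: R2 || L = 1/(1/R2 + 1/L) = 93.69 + j52.4 Ω.
Step 4 — Series with R1: Z_total = R1 + (R2 || L) = 191.6 + j52.4 Ω = 198.6∠15.3° Ω.
Step 5 — Power factor: PF = cos(φ) = Re(Z)/|Z| = 191.59/198.63 = 0.9646.
Step 6 — Type: Im(Z) = 52.4 ⇒ lagging (phase φ = 15.3°).

PF = 0.9646 (lagging, φ = 15.3°)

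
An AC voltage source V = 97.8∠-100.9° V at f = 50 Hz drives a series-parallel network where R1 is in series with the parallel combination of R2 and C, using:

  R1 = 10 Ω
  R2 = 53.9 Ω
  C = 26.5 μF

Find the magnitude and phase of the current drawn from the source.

Step 1 — Angular frequency: ω = 2π·f = 2π·50 = 314.2 rad/s.
Step 2 — Component impedances:
  R1: Z = R = 10 Ω
  R2: Z = R = 53.9 Ω
  C: Z = 1/(jωC) = -j/(ω·C) = 0 - j120.1 Ω
Step 3 — Parallel branch: R2 || C = 1/(1/R2 + 1/C) = 44.87 - j20.13 Ω.
Step 4 — Series with R1: Z_total = R1 + (R2 || C) = 54.87 - j20.13 Ω = 58.44∠-20.2° Ω.
Step 5 — Source phasor: V = 97.8∠-100.9° V = -18.49 - j96.04 V.
Step 6 — Ohm's law: I = V / Z_total = (-18.49 - j96.04) / (54.87 - j20.13) = 0.269 - j1.652 A.
Step 7 — Convert to polar: |I| = 1.673 A, ∠I = -80.7°.

I = 1.673∠-80.7° A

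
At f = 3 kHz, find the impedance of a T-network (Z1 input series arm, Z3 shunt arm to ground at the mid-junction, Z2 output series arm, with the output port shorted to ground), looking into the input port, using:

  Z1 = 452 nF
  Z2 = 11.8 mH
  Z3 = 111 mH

Step 1 — Angular frequency: ω = 2π·f = 2π·3000 = 1.885e+04 rad/s.
Step 2 — Component impedances:
  Z1: Z = 1/(jωC) = -j/(ω·C) = 0 - j117.4 Ω
  Z2: Z = jωL = j·1.885e+04·0.0118 = 0 + j222.4 Ω
  Z3: Z = jωL = j·1.885e+04·0.111 = 0 + j2092 Ω
Step 3 — With the output port shorted to ground, the output series arm Z2 runs from the junction to ground; the shunt arm Z3 also runs from the junction to ground. They appear in parallel: Z3 || Z2 = 0 + j201.1 Ω.
Step 4 — Series with input arm Z1: Z_in = Z1 + (Z3 || Z2) = 0 + j83.68 Ω = 83.68∠90.0° Ω.

Z = 0 + j83.68 Ω = 83.68∠90.0° Ω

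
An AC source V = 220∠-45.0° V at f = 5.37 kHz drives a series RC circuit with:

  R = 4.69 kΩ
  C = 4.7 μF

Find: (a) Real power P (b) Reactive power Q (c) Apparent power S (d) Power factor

Step 1 — Angular frequency: ω = 2π·f = 2π·5370 = 3.374e+04 rad/s.
Step 2 — Component impedances:
  R: Z = R = 4690 Ω
  C: Z = 1/(jωC) = -j/(ω·C) = 0 - j6.306 Ω
Step 3 — Series combination: Z_total = R + C = 4690 - j6.306 Ω = 4690∠-0.1° Ω.
Step 4 — Source phasor: V = 220∠-45.0° V = 155.6 - j155.6 V.
Step 5 — Current: I = V / Z = 0.03321 - j0.03312 A = 0.04691∠-44.9° A.
Step 6 — Complex power: S = V·I* = 10.32 - j0.01388 VA.
Step 7 — Real power: P = Re(S) = 10.32 W.
Step 8 — Reactive power: Q = Im(S) = -0.01388 VAR.
Step 9 — Apparent power: |S| = 10.32 VA.
Step 10 — Power factor: PF = P/|S| = 1 (leading).

(a) P = 10.32 W  (b) Q = -0.01388 VAR  (c) S = 10.32 VA  (d) PF = 1 (leading)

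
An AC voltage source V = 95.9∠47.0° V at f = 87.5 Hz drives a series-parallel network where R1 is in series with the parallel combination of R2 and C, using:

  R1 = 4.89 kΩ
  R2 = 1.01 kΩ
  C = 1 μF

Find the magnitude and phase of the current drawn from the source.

Step 1 — Angular frequency: ω = 2π·f = 2π·87.5 = 549.8 rad/s.
Step 2 — Component impedances:
  R1: Z = R = 4890 Ω
  R2: Z = R = 1010 Ω
  C: Z = 1/(jωC) = -j/(ω·C) = 0 - j1819 Ω
Step 3 — Parallel branch: R2 || C = 1/(1/R2 + 1/C) = 772 - j428.7 Ω.
Step 4 — Series with R1: Z_total = R1 + (R2 || C) = 5662 - j428.7 Ω = 5678∠-4.3° Ω.
Step 5 — Source phasor: V = 95.9∠47.0° V = 65.4 + j70.14 V.
Step 6 — Ohm's law: I = V / Z_total = (65.4 + j70.14) / (5662 - j428.7) = 0.01055 + j0.01319 A.
Step 7 — Convert to polar: |I| = 0.01689 A, ∠I = 51.3°.

I = 0.01689∠51.3° A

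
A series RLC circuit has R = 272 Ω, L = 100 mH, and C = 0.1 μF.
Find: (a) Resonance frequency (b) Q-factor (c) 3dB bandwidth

Step 1 — Resonance: ω₀ = 1/√(LC) = 1/√(0.1·1e-07) = 1e+04 rad/s.
Step 2 — f₀ = ω₀/(2π) = 1592 Hz.
Step 3 — Series Q: Q = ω₀L/R = 1e+04·0.1/272 = 3.676.
Step 4 — Bandwidth: Δω = ω₀/Q = 2720 rad/s; BW = Δω/(2π) = 432.9 Hz.

(a) f₀ = 1592 Hz  (b) Q = 3.676  (c) BW = 432.9 Hz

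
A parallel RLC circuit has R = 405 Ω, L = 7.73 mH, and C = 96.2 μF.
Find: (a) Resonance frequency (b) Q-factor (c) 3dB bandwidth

Step 1 — Resonance: ω₀ = 1/√(LC) = 1/√(0.00773·9.62e-05) = 1160 rad/s.
Step 2 — f₀ = ω₀/(2π) = 184.6 Hz.
Step 3 — Parallel Q: Q = R/(ω₀L) = 405/(1160·0.00773) = 45.18.
Step 4 — Bandwidth: Δω = ω₀/Q = 25.67 rad/s; BW = Δω/(2π) = 4.085 Hz.

(a) f₀ = 184.6 Hz  (b) Q = 45.18  (c) BW = 4.085 Hz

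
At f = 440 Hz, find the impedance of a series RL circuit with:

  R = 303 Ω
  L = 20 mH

Step 1 — Angular frequency: ω = 2π·f = 2π·440 = 2765 rad/s.
Step 2 — Component impedances:
  R: Z = R = 303 Ω
  L: Z = jωL = j·2765·0.02 = 0 + j55.29 Ω
Step 3 — Series combination: Z_total = R + L = 303 + j55.29 Ω = 308∠10.3° Ω.

Z = 303 + j55.29 Ω = 308∠10.3° Ω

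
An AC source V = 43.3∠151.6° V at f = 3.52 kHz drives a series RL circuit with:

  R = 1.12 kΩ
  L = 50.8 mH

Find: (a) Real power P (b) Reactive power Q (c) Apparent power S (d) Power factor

Step 1 — Angular frequency: ω = 2π·f = 2π·3520 = 2.212e+04 rad/s.
Step 2 — Component impedances:
  R: Z = R = 1120 Ω
  L: Z = jωL = j·2.212e+04·0.0508 = 0 + j1124 Ω
Step 3 — Series combination: Z_total = R + L = 1120 + j1124 Ω = 1586∠45.1° Ω.
Step 4 — Source phasor: V = 43.3∠151.6° V = -38.09 + j20.59 V.
Step 5 — Current: I = V / Z = -0.007756 + j0.02617 A = 0.02729∠106.5° A.
Step 6 — Complex power: S = V·I* = 0.8344 + j0.837 VA.
Step 7 — Real power: P = Re(S) = 0.8344 W.
Step 8 — Reactive power: Q = Im(S) = 0.837 VAR.
Step 9 — Apparent power: |S| = 1.182 VA.
Step 10 — Power factor: PF = P/|S| = 0.706 (lagging).

(a) P = 0.8344 W  (b) Q = 0.837 VAR  (c) S = 1.182 VA  (d) PF = 0.706 (lagging)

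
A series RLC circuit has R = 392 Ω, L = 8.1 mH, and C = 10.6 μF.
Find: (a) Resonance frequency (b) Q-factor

Step 1 — Resonance condition Im(Z)=0 gives ω₀ = 1/√(LC).
Step 2 — ω₀ = 1/√(0.0081·1.06e-05) = 3413 rad/s.
Step 3 — f₀ = ω₀/(2π) = 543.2 Hz.
Step 4 — Series Q: Q = ω₀L/R = 3413·0.0081/392 = 0.07052.

(a) f₀ = 543.2 Hz  (b) Q = 0.07052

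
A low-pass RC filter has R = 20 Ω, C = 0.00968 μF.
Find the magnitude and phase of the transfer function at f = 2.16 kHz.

Step 1 — Angular frequency: ω = 2π·2160 = 1.357e+04 rad/s.
Step 2 — Transfer function: H(jω) = 1/(1 + jωRC).
Step 3 — Denominator: 1 + jωRC = 1 + j·1.357e+04·20·9.68e-09 = 1 + j0.002627.
Step 4 — H = 1 - j0.002627.
Step 5 — Magnitude: |H| = 1 (-0.0 dB); phase: φ = -0.2°.

|H| = 1 (-0.0 dB), φ = -0.2°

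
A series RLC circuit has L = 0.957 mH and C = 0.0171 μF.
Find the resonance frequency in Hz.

Step 1 — Resonance condition Im(Z)=0 gives ω₀ = 1/√(LC).
Step 2 — ω₀ = 1/√(0.000957·1.71e-08) = 2.472e+05 rad/s.
Step 3 — f₀ = ω₀/(2π) = 3.934e+04 Hz.

f₀ = 3.934e+04 Hz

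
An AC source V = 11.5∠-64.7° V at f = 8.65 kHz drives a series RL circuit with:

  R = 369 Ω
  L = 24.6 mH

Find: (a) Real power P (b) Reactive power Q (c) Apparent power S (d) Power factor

Step 1 — Angular frequency: ω = 2π·f = 2π·8650 = 5.435e+04 rad/s.
Step 2 — Component impedances:
  R: Z = R = 369 Ω
  L: Z = jωL = j·5.435e+04·0.0246 = 0 + j1337 Ω
Step 3 — Series combination: Z_total = R + L = 369 + j1337 Ω = 1387∠74.6° Ω.
Step 4 — Source phasor: V = 11.5∠-64.7° V = 4.915 - j10.4 V.
Step 5 — Current: I = V / Z = -0.006283 - j0.00541 A = 0.008291∠-139.3° A.
Step 6 — Complex power: S = V·I* = 0.02537 + j0.09191 VA.
Step 7 — Real power: P = Re(S) = 0.02537 W.
Step 8 — Reactive power: Q = Im(S) = 0.09191 VAR.
Step 9 — Apparent power: |S| = 0.09535 VA.
Step 10 — Power factor: PF = P/|S| = 0.266 (lagging).

(a) P = 0.02537 W  (b) Q = 0.09191 VAR  (c) S = 0.09535 VA  (d) PF = 0.266 (lagging)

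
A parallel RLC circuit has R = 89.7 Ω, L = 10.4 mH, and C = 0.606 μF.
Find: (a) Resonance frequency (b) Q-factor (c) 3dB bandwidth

Step 1 — Resonance: ω₀ = 1/√(LC) = 1/√(0.0104·6.06e-07) = 1.26e+04 rad/s.
Step 2 — f₀ = ω₀/(2π) = 2005 Hz.
Step 3 — Parallel Q: Q = R/(ω₀L) = 89.7/(1.26e+04·0.0104) = 0.6847.
Step 4 — Bandwidth: Δω = ω₀/Q = 1.84e+04 rad/s; BW = Δω/(2π) = 2928 Hz.

(a) f₀ = 2005 Hz  (b) Q = 0.6847  (c) BW = 2928 Hz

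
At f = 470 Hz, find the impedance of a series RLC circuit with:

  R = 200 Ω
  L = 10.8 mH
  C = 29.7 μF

Step 1 — Angular frequency: ω = 2π·f = 2π·470 = 2953 rad/s.
Step 2 — Component impedances:
  R: Z = R = 200 Ω
  L: Z = jωL = j·2953·0.0108 = 0 + j31.89 Ω
  C: Z = 1/(jωC) = -j/(ω·C) = 0 - j11.4 Ω
Step 3 — Series combination: Z_total = R + L + C = 200 + j20.49 Ω = 201∠5.9° Ω.

Z = 200 + j20.49 Ω = 201∠5.9° Ω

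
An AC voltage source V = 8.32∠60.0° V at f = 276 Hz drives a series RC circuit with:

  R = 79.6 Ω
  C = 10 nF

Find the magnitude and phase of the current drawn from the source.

Step 1 — Angular frequency: ω = 2π·f = 2π·276 = 1734 rad/s.
Step 2 — Component impedances:
  R: Z = R = 79.6 Ω
  C: Z = 1/(jωC) = -j/(ω·C) = 0 - j5.766e+04 Ω
Step 3 — Series combination: Z_total = R + C = 79.6 - j5.766e+04 Ω = 5.766e+04∠-89.9° Ω.
Step 4 — Source phasor: V = 8.32∠60.0° V = 4.16 + j7.205 V.
Step 5 — Ohm's law: I = V / Z_total = (4.16 + j7.205) / (79.6 - j5.766e+04) = -0.0001249 + j7.231e-05 A.
Step 6 — Convert to polar: |I| = 0.0001443 A, ∠I = 149.9°.

I = 0.0001443∠149.9° A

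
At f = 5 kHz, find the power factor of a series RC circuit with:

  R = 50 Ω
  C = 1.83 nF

Step 1 — Angular frequency: ω = 2π·f = 2π·5000 = 3.142e+04 rad/s.
Step 2 — Component impedances:
  R: Z = R = 50 Ω
  C: Z = 1/(jωC) = -j/(ω·C) = 0 - j1.739e+04 Ω
Step 3 — Series combination: Z_total = R + C = 50 - j1.739e+04 Ω = 1.739e+04∠-89.8° Ω.
Step 4 — Power factor: PF = cos(φ) = Re(Z)/|Z| = 50/1.739e+04 = 0.002875.
Step 5 — Type: Im(Z) = -1.739e+04 ⇒ leading (phase φ = -89.8°).

PF = 0.002875 (leading, φ = -89.8°)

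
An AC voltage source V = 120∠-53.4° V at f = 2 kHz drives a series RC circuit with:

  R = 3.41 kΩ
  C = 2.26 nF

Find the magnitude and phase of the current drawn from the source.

Step 1 — Angular frequency: ω = 2π·f = 2π·2000 = 1.257e+04 rad/s.
Step 2 — Component impedances:
  R: Z = R = 3410 Ω
  C: Z = 1/(jωC) = -j/(ω·C) = 0 - j3.521e+04 Ω
Step 3 — Series combination: Z_total = R + C = 3410 - j3.521e+04 Ω = 3.538e+04∠-84.5° Ω.
Step 4 — Source phasor: V = 120∠-53.4° V = 71.55 - j96.34 V.
Step 5 — Ohm's law: I = V / Z_total = (71.55 - j96.34) / (3410 - j3.521e+04) = 0.002906 + j0.001751 A.
Step 6 — Convert to polar: |I| = 0.003392 A, ∠I = 31.1°.

I = 0.003392∠31.1° A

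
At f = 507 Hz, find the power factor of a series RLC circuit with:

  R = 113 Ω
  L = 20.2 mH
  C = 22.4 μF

Step 1 — Angular frequency: ω = 2π·f = 2π·507 = 3186 rad/s.
Step 2 — Component impedances:
  R: Z = R = 113 Ω
  L: Z = jωL = j·3186·0.0202 = 0 + j64.35 Ω
  C: Z = 1/(jωC) = -j/(ω·C) = 0 - j14.01 Ω
Step 3 — Series combination: Z_total = R + L + C = 113 + j50.33 Ω = 123.7∠24.0° Ω.
Step 4 — Power factor: PF = cos(φ) = Re(Z)/|Z| = 113/123.7 = 0.9135.
Step 5 — Type: Im(Z) = 50.33 ⇒ lagging (phase φ = 24.0°).

PF = 0.9135 (lagging, φ = 24.0°)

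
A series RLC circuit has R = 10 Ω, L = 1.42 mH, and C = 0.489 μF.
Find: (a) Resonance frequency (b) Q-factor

Step 1 — Resonance condition Im(Z)=0 gives ω₀ = 1/√(LC).
Step 2 — ω₀ = 1/√(0.00142·4.89e-07) = 3.795e+04 rad/s.
Step 3 — f₀ = ω₀/(2π) = 6040 Hz.
Step 4 — Series Q: Q = ω₀L/R = 3.795e+04·0.00142/10 = 5.389.

(a) f₀ = 6040 Hz  (b) Q = 5.389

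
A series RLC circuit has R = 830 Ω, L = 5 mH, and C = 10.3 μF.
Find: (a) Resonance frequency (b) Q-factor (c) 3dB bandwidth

Step 1 — Resonance: ω₀ = 1/√(LC) = 1/√(0.005·1.03e-05) = 4407 rad/s.
Step 2 — f₀ = ω₀/(2π) = 701.3 Hz.
Step 3 — Series Q: Q = ω₀L/R = 4407·0.005/830 = 0.02655.
Step 4 — Bandwidth: Δω = ω₀/Q = 1.66e+05 rad/s; BW = Δω/(2π) = 2.642e+04 Hz.

(a) f₀ = 701.3 Hz  (b) Q = 0.02655  (c) BW = 2.642e+04 Hz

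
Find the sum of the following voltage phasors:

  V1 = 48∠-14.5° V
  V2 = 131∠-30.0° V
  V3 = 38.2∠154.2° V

Step 1 — Convert each phasor to rectangular form:
  V1 = 48·(cos(-14.5°) + j·sin(-14.5°)) = 46.47 - j12.02 V
  V2 = 131·(cos(-30.0°) + j·sin(-30.0°)) = 113.4 - j65.5 V
  V3 = 38.2·(cos(154.2°) + j·sin(154.2°)) = -34.39 + j16.63 V
Step 2 — Sum components: V_total = 125.5 - j60.89 V.
Step 3 — Convert to polar: |V_total| = 139.5 V, ∠V_total = -25.9°.

V_total = 139.5∠-25.9° V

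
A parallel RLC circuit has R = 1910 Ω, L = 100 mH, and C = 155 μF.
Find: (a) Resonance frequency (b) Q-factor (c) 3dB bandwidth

Step 1 — Resonance: ω₀ = 1/√(LC) = 1/√(0.1·0.000155) = 254 rad/s.
Step 2 — f₀ = ω₀/(2π) = 40.43 Hz.
Step 3 — Parallel Q: Q = R/(ω₀L) = 1910/(254·0.1) = 75.2.
Step 4 — Bandwidth: Δω = ω₀/Q = 3.378 rad/s; BW = Δω/(2π) = 0.5376 Hz.

(a) f₀ = 40.43 Hz  (b) Q = 75.2  (c) BW = 0.5376 Hz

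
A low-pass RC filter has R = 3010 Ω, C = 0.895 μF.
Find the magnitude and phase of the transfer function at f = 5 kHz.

Step 1 — Angular frequency: ω = 2π·5000 = 3.142e+04 rad/s.
Step 2 — Transfer function: H(jω) = 1/(1 + jωRC).
Step 3 — Denominator: 1 + jωRC = 1 + j·3.142e+04·3010·8.95e-07 = 1 + j84.63.
Step 4 — H = 0.0001396 - j0.01181.
Step 5 — Magnitude: |H| = 0.01181 (-38.6 dB); phase: φ = -89.3°.

|H| = 0.01181 (-38.6 dB), φ = -89.3°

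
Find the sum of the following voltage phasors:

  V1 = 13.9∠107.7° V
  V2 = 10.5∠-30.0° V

Step 1 — Convert each phasor to rectangular form:
  V1 = 13.9·(cos(107.7°) + j·sin(107.7°)) = -4.226 + j13.24 V
  V2 = 10.5·(cos(-30.0°) + j·sin(-30.0°)) = 9.093 - j5.25 V
Step 2 — Sum components: V_total = 4.867 + j7.992 V.
Step 3 — Convert to polar: |V_total| = 9.357 V, ∠V_total = 58.7°.

V_total = 9.357∠58.7° V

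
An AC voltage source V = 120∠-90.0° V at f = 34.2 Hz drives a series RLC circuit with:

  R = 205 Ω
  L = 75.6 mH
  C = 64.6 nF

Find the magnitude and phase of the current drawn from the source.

Step 1 — Angular frequency: ω = 2π·f = 2π·34.2 = 214.9 rad/s.
Step 2 — Component impedances:
  R: Z = R = 205 Ω
  L: Z = jωL = j·214.9·0.0756 = 0 + j16.25 Ω
  C: Z = 1/(jωC) = -j/(ω·C) = 0 - j7.204e+04 Ω
Step 3 — Series combination: Z_total = R + L + C = 205 - j7.202e+04 Ω = 7.202e+04∠-89.8° Ω.
Step 4 — Source phasor: V = 120∠-90.0° V = 0 - j120 V.
Step 5 — Ohm's law: I = V / Z_total = (0 - j120) / (205 - j7.202e+04) = 0.001666 - j4.742e-06 A.
Step 6 — Convert to polar: |I| = 0.001666 A, ∠I = -0.2°.

I = 0.001666∠-0.2° A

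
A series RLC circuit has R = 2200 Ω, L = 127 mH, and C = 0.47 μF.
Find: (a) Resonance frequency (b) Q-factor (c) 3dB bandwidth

Step 1 — Resonance condition Im(Z)=0 gives ω₀ = 1/√(LC).
Step 2 — ω₀ = 1/√(0.127·4.7e-07) = 4093 rad/s.
Step 3 — f₀ = ω₀/(2π) = 651.4 Hz.
Step 4 — Series Q: Q = ω₀L/R = 4093·0.127/2200 = 0.2363.
Step 5 — 3dB bandwidth: Δω = ω₀/Q = 1.732e+04 rad/s; BW = Δω/(2π) = 2757 Hz.

(a) f₀ = 651.4 Hz  (b) Q = 0.2363  (c) BW = 2757 Hz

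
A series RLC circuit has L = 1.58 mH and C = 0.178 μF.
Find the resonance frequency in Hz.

Step 1 — Resonance condition Im(Z)=0 gives ω₀ = 1/√(LC).
Step 2 — ω₀ = 1/√(0.00158·1.78e-07) = 5.963e+04 rad/s.
Step 3 — f₀ = ω₀/(2π) = 9490 Hz.

f₀ = 9490 Hz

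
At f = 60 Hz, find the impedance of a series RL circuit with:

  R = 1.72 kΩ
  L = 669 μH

Step 1 — Angular frequency: ω = 2π·f = 2π·60 = 377 rad/s.
Step 2 — Component impedances:
  R: Z = R = 1720 Ω
  L: Z = jωL = j·377·0.000669 = 0 + j0.2522 Ω
Step 3 — Series combination: Z_total = R + L = 1720 + j0.2522 Ω = 1720∠0.0° Ω.

Z = 1720 + j0.2522 Ω = 1720∠0.0° Ω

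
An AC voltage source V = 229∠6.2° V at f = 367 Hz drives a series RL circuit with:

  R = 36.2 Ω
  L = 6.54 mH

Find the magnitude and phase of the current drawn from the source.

Step 1 — Angular frequency: ω = 2π·f = 2π·367 = 2306 rad/s.
Step 2 — Component impedances:
  R: Z = R = 36.2 Ω
  L: Z = jωL = j·2306·0.00654 = 0 + j15.08 Ω
Step 3 — Series combination: Z_total = R + L = 36.2 + j15.08 Ω = 39.22∠22.6° Ω.
Step 4 — Source phasor: V = 229∠6.2° V = 227.7 + j24.73 V.
Step 5 — Ohm's law: I = V / Z_total = (227.7 + j24.73) / (36.2 + j15.08) = 5.601 - j1.65 A.
Step 6 — Convert to polar: |I| = 5.84 A, ∠I = -16.4°.

I = 5.84∠-16.4° A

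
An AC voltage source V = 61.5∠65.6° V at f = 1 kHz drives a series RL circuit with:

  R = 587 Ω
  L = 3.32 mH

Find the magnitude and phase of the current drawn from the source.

Step 1 — Angular frequency: ω = 2π·f = 2π·1000 = 6283 rad/s.
Step 2 — Component impedances:
  R: Z = R = 587 Ω
  L: Z = jωL = j·6283·0.00332 = 0 + j20.86 Ω
Step 3 — Series combination: Z_total = R + L = 587 + j20.86 Ω = 587.4∠2.0° Ω.
Step 4 — Source phasor: V = 61.5∠65.6° V = 25.41 + j56.01 V.
Step 5 — Ohm's law: I = V / Z_total = (25.41 + j56.01) / (587 + j20.86) = 0.04661 + j0.09376 A.
Step 6 — Convert to polar: |I| = 0.1047 A, ∠I = 63.6°.

I = 0.1047∠63.6° A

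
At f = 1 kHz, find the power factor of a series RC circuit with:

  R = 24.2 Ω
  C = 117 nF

Step 1 — Angular frequency: ω = 2π·f = 2π·1000 = 6283 rad/s.
Step 2 — Component impedances:
  R: Z = R = 24.2 Ω
  C: Z = 1/(jωC) = -j/(ω·C) = 0 - j1360 Ω
Step 3 — Series combination: Z_total = R + C = 24.2 - j1360 Ω = 1361∠-89.0° Ω.
Step 4 — Power factor: PF = cos(φ) = Re(Z)/|Z| = 24.2/1360.5 = 0.01779.
Step 5 — Type: Im(Z) = -1360 ⇒ leading (phase φ = -89.0°).

PF = 0.01779 (leading, φ = -89.0°)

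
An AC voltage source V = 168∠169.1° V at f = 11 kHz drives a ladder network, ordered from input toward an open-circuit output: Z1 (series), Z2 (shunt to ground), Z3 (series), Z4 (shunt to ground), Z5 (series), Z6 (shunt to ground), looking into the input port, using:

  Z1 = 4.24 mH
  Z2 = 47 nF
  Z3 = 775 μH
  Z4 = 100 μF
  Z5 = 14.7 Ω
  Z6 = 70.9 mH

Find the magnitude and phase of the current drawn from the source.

Step 1 — Angular frequency: ω = 2π·f = 2π·1.1e+04 = 6.912e+04 rad/s.
Step 2 — Component impedances:
  Z1: Z = jωL = j·6.912e+04·0.00424 = 0 + j293 Ω
  Z2: Z = 1/(jωC) = -j/(ω·C) = 0 - j307.8 Ω
  Z3: Z = jωL = j·6.912e+04·0.000775 = 0 + j53.56 Ω
  Z4: Z = 1/(jωC) = -j/(ω·C) = 0 - j0.1447 Ω
  Z5: Z = R = 14.7 Ω
  Z6: Z = jωL = j·6.912e+04·0.0709 = 0 + j4900 Ω
Step 3 — Ladder network (open output): work backward from the far end, alternating series and parallel combinations. Z_in = 0 + j357.7 Ω = 357.7∠90.0° Ω.
Step 4 — Source phasor: V = 168∠169.1° V = -165 + j31.77 V.
Step 5 — Ohm's law: I = V / Z_total = (-165 + j31.77) / (0 + j357.7) = 0.08882 + j0.4612 A.
Step 6 — Convert to polar: |I| = 0.4697 A, ∠I = 79.1°.

I = 0.4697∠79.1° A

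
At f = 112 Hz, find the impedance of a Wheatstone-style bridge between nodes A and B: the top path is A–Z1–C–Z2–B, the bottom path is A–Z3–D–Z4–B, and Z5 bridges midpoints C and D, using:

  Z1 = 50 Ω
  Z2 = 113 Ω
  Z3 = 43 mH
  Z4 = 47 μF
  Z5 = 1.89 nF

Step 1 — Angular frequency: ω = 2π·f = 2π·112 = 703.7 rad/s.
Step 2 — Component impedances:
  Z1: Z = R = 50 Ω
  Z2: Z = R = 113 Ω
  Z3: Z = jωL = j·703.7·0.043 = 0 + j30.26 Ω
  Z4: Z = 1/(jωC) = -j/(ω·C) = 0 - j30.23 Ω
  Z5: Z = 1/(jωC) = -j/(ω·C) = 0 - j7.519e+05 Ω
Step 3 — Bridge requires nodal analysis (the Z5 bridge couples midpoints C and D, so the two paths cannot be reduced to a simple series/parallel combination). Setting node B to ground and injecting 1 A at node A, the 3-node admittance system at A, C, D solves to V_A = Z_AB = 4.344e-06 + j0.02644 Ω = 0.02644∠90.0° Ω.

Z = 4.344e-06 + j0.02644 Ω = 0.02644∠90.0° Ω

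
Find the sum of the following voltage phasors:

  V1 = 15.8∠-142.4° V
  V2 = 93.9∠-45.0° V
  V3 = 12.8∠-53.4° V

Step 1 — Convert each phasor to rectangular form:
  V1 = 15.8·(cos(-142.4°) + j·sin(-142.4°)) = -12.52 - j9.64 V
  V2 = 93.9·(cos(-45.0°) + j·sin(-45.0°)) = 66.4 - j66.4 V
  V3 = 12.8·(cos(-53.4°) + j·sin(-53.4°)) = 7.632 - j10.28 V
Step 2 — Sum components: V_total = 61.51 - j86.31 V.
Step 3 — Convert to polar: |V_total| = 106 V, ∠V_total = -54.5°.

V_total = 106∠-54.5° V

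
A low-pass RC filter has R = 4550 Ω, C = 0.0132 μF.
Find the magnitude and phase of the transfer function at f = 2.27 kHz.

Step 1 — Angular frequency: ω = 2π·2270 = 1.426e+04 rad/s.
Step 2 — Transfer function: H(jω) = 1/(1 + jωRC).
Step 3 — Denominator: 1 + jωRC = 1 + j·1.426e+04·4550·1.32e-08 = 1 + j0.8566.
Step 4 — H = 0.5768 - j0.4941.
Step 5 — Magnitude: |H| = 0.7595 (-2.4 dB); phase: φ = -40.6°.

|H| = 0.7595 (-2.4 dB), φ = -40.6°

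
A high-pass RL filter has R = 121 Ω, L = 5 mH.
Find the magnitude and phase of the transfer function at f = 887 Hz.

Step 1 — Angular frequency: ω = 2π·887 = 5573 rad/s.
Step 2 — Transfer function: H(jω) = jωL/(R + jωL).
Step 3 — Numerator jωL = j·27.87; denominator R + jωL = 121 + j27.87.
Step 4 — H = 0.05037 + j0.2187.
Step 5 — Magnitude: |H| = 0.2244 (-13.0 dB); phase: φ = 77.0°.

|H| = 0.2244 (-13.0 dB), φ = 77.0°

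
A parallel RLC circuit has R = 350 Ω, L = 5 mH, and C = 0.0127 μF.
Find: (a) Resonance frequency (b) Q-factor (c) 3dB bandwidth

Step 1 — Resonance: ω₀ = 1/√(LC) = 1/√(0.005·1.27e-08) = 1.255e+05 rad/s.
Step 2 — f₀ = ω₀/(2π) = 1.997e+04 Hz.
Step 3 — Parallel Q: Q = R/(ω₀L) = 350/(1.255e+05·0.005) = 0.5578.
Step 4 — Bandwidth: Δω = ω₀/Q = 2.25e+05 rad/s; BW = Δω/(2π) = 3.581e+04 Hz.

(a) f₀ = 1.997e+04 Hz  (b) Q = 0.5578  (c) BW = 3.581e+04 Hz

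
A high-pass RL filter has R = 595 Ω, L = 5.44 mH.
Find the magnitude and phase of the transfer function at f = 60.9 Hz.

Step 1 — Angular frequency: ω = 2π·60.9 = 382.6 rad/s.
Step 2 — Transfer function: H(jω) = jωL/(R + jωL).
Step 3 — Numerator jωL = j·2.082; denominator R + jωL = 595 + j2.082.
Step 4 — H = 1.224e-05 + j0.003498.
Step 5 — Magnitude: |H| = 0.003498 (-49.1 dB); phase: φ = 89.8°.

|H| = 0.003498 (-49.1 dB), φ = 89.8°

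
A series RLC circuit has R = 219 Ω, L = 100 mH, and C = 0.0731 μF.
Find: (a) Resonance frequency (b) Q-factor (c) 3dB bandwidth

Step 1 — Resonance: ω₀ = 1/√(LC) = 1/√(0.1·7.31e-08) = 1.17e+04 rad/s.
Step 2 — f₀ = ω₀/(2π) = 1861 Hz.
Step 3 — Series Q: Q = ω₀L/R = 1.17e+04·0.1/219 = 5.341.
Step 4 — Bandwidth: Δω = ω₀/Q = 2190 rad/s; BW = Δω/(2π) = 348.5 Hz.

(a) f₀ = 1861 Hz  (b) Q = 5.341  (c) BW = 348.5 Hz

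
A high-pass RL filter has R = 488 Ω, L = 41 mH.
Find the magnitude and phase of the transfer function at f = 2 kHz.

Step 1 — Angular frequency: ω = 2π·2000 = 1.257e+04 rad/s.
Step 2 — Transfer function: H(jω) = jωL/(R + jωL).
Step 3 — Numerator jωL = j·515.2; denominator R + jωL = 488 + j515.2.
Step 4 — H = 0.5271 + j0.4993.
Step 5 — Magnitude: |H| = 0.726 (-2.8 dB); phase: φ = 43.4°.

|H| = 0.726 (-2.8 dB), φ = 43.4°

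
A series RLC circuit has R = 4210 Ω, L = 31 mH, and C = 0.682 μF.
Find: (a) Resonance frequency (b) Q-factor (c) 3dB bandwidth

Step 1 — Resonance: ω₀ = 1/√(LC) = 1/√(0.031·6.82e-07) = 6877 rad/s.
Step 2 — f₀ = ω₀/(2π) = 1095 Hz.
Step 3 — Series Q: Q = ω₀L/R = 6877·0.031/4210 = 0.05064.
Step 4 — Bandwidth: Δω = ω₀/Q = 1.358e+05 rad/s; BW = Δω/(2π) = 2.161e+04 Hz.

(a) f₀ = 1095 Hz  (b) Q = 0.05064  (c) BW = 2.161e+04 Hz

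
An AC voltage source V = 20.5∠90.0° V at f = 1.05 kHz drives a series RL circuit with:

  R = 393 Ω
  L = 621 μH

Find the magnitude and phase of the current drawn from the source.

Step 1 — Angular frequency: ω = 2π·f = 2π·1050 = 6597 rad/s.
Step 2 — Component impedances:
  R: Z = R = 393 Ω
  L: Z = jωL = j·6597·0.000621 = 0 + j4.097 Ω
Step 3 — Series combination: Z_total = R + L = 393 + j4.097 Ω = 393∠0.6° Ω.
Step 4 — Source phasor: V = 20.5∠90.0° V = 0 + j20.5 V.
Step 5 — Ohm's law: I = V / Z_total = (0 + j20.5) / (393 + j4.097) = 0.0005437 + j0.05216 A.
Step 6 — Convert to polar: |I| = 0.05216 A, ∠I = 89.4°.

I = 0.05216∠89.4° A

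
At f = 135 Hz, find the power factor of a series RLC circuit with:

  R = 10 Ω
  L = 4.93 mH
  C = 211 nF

Step 1 — Angular frequency: ω = 2π·f = 2π·135 = 848.2 rad/s.
Step 2 — Component impedances:
  R: Z = R = 10 Ω
  L: Z = jωL = j·848.2·0.00493 = 0 + j4.182 Ω
  C: Z = 1/(jωC) = -j/(ω·C) = 0 - j5587 Ω
Step 3 — Series combination: Z_total = R + L + C = 10 - j5583 Ω = 5583∠-89.9° Ω.
Step 4 — Power factor: PF = cos(φ) = Re(Z)/|Z| = 10/5583 = 0.001791.
Step 5 — Type: Im(Z) = -5583 ⇒ leading (phase φ = -89.9°).

PF = 0.001791 (leading, φ = -89.9°)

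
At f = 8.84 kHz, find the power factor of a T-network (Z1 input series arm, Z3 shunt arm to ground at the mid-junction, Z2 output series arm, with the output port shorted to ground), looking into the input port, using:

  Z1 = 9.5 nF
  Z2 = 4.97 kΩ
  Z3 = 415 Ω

Step 1 — Angular frequency: ω = 2π·f = 2π·8840 = 5.554e+04 rad/s.
Step 2 — Component impedances:
  Z1: Z = 1/(jωC) = -j/(ω·C) = 0 - j1895 Ω
  Z2: Z = R = 4970 Ω
  Z3: Z = R = 415 Ω
Step 3 — With the output port shorted to ground, the output series arm Z2 runs from the junction to ground; the shunt arm Z3 also runs from the junction to ground. They appear in parallel: Z3 || Z2 = 383 Ω.
Step 4 — Series with input arm Z1: Z_in = Z1 + (Z3 || Z2) = 383 - j1895 Ω = 1933∠-78.6° Ω.
Step 5 — Power factor: PF = cos(φ) = Re(Z)/|Z| = 383/1933 = 0.1981.
Step 6 — Type: Im(Z) = -1895 ⇒ leading (phase φ = -78.6°).

PF = 0.1981 (leading, φ = -78.6°)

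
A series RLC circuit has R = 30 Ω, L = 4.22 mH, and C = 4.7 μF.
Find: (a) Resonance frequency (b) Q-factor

Step 1 — Resonance condition Im(Z)=0 gives ω₀ = 1/√(LC).
Step 2 — ω₀ = 1/√(0.00422·4.7e-06) = 7101 rad/s.
Step 3 — f₀ = ω₀/(2π) = 1130 Hz.
Step 4 — Series Q: Q = ω₀L/R = 7101·0.00422/30 = 0.9988.

(a) f₀ = 1130 Hz  (b) Q = 0.9988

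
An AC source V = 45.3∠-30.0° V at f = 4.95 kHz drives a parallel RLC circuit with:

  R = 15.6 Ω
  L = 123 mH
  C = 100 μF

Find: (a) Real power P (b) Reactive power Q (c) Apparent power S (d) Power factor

Step 1 — Angular frequency: ω = 2π·f = 2π·4950 = 3.11e+04 rad/s.
Step 2 — Component impedances:
  R: Z = R = 15.6 Ω
  L: Z = jωL = j·3.11e+04·0.123 = 0 + j3826 Ω
  C: Z = 1/(jωC) = -j/(ω·C) = 0 - j0.3215 Ω
Step 3 — Parallel combination: 1/Z_total = 1/R + 1/L + 1/C; Z_total = 0.006625 - j0.3214 Ω = 0.3215∠-88.8° Ω.
Step 4 — Source phasor: V = 45.3∠-30.0° V = 39.23 - j22.65 V.
Step 5 — Current: I = V / Z = 72.95 + j120.6 A = 140.9∠58.8° A.
Step 6 — Complex power: S = V·I* = 131.5 - j6382 VA.
Step 7 — Real power: P = Re(S) = 131.5 W.
Step 8 — Reactive power: Q = Im(S) = -6382 VAR.
Step 9 — Apparent power: |S| = 6383 VA.
Step 10 — Power factor: PF = P/|S| = 0.02061 (leading).

(a) P = 131.5 W  (b) Q = -6382 VAR  (c) S = 6383 VA  (d) PF = 0.02061 (leading)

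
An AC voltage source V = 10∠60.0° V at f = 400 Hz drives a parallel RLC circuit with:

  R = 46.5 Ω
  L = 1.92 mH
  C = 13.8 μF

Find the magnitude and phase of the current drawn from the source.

Step 1 — Angular frequency: ω = 2π·f = 2π·400 = 2513 rad/s.
Step 2 — Component impedances:
  R: Z = R = 46.5 Ω
  L: Z = jωL = j·2513·0.00192 = 0 + j4.825 Ω
  C: Z = 1/(jωC) = -j/(ω·C) = 0 - j28.83 Ω
Step 3 — Parallel combination: 1/Z_total = 1/R + 1/L + 1/C; Z_total = 0.7113 + j5.707 Ω = 5.751∠82.9° Ω.
Step 4 — Source phasor: V = 10∠60.0° V = 5 + j8.66 V.
Step 5 — Ohm's law: I = V / Z_total = (5 + j8.66) / (0.7113 + j5.707) = 1.602 - j0.6765 A.
Step 6 — Convert to polar: |I| = 1.739 A, ∠I = -22.9°.

I = 1.739∠-22.9° A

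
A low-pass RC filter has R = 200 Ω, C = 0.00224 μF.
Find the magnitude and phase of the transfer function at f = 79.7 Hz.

Step 1 — Angular frequency: ω = 2π·79.7 = 500.8 rad/s.
Step 2 — Transfer function: H(jω) = 1/(1 + jωRC).
Step 3 — Denominator: 1 + jωRC = 1 + j·500.8·200·2.24e-09 = 1 + j0.0002243.
Step 4 — H = 1 - j0.0002243.
Step 5 — Magnitude: |H| = 1 (-0.0 dB); phase: φ = -0.0°.

|H| = 1 (-0.0 dB), φ = -0.0°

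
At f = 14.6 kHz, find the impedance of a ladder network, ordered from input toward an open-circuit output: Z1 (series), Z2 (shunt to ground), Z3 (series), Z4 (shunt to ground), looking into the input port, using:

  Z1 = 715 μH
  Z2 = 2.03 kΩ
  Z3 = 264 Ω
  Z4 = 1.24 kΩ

Step 1 — Angular frequency: ω = 2π·f = 2π·1.46e+04 = 9.173e+04 rad/s.
Step 2 — Component impedances:
  Z1: Z = jωL = j·9.173e+04·0.000715 = 0 + j65.59 Ω
  Z2: Z = R = 2030 Ω
  Z3: Z = R = 264 Ω
  Z4: Z = R = 1240 Ω
Step 3 — Ladder network (open output): work backward from the far end, alternating series and parallel combinations. Z_in = 863.9 + j65.59 Ω = 866.4∠4.3° Ω.

Z = 863.9 + j65.59 Ω = 866.4∠4.3° Ω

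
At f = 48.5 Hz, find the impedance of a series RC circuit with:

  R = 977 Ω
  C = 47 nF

Step 1 — Angular frequency: ω = 2π·f = 2π·48.5 = 304.7 rad/s.
Step 2 — Component impedances:
  R: Z = R = 977 Ω
  C: Z = 1/(jωC) = -j/(ω·C) = 0 - j6.982e+04 Ω
Step 3 — Series combination: Z_total = R + C = 977 - j6.982e+04 Ω = 6.983e+04∠-89.2° Ω.

Z = 977 - j6.982e+04 Ω = 6.983e+04∠-89.2° Ω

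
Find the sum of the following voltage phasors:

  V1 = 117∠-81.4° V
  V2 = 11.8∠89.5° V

Step 1 — Convert each phasor to rectangular form:
  V1 = 117·(cos(-81.4°) + j·sin(-81.4°)) = 17.5 - j115.7 V
  V2 = 11.8·(cos(89.5°) + j·sin(89.5°)) = 0.103 + j11.8 V
Step 2 — Sum components: V_total = 17.6 - j103.9 V.
Step 3 — Convert to polar: |V_total| = 105.4 V, ∠V_total = -80.4°.

V_total = 105.4∠-80.4° V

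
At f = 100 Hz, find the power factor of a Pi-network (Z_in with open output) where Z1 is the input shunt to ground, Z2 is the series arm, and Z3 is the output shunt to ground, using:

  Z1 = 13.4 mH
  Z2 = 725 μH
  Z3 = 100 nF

Step 1 — Angular frequency: ω = 2π·f = 2π·100 = 628.3 rad/s.
Step 2 — Component impedances:
  Z1: Z = jωL = j·628.3·0.0134 = 0 + j8.419 Ω
  Z2: Z = jωL = j·628.3·0.000725 = 0 + j0.4555 Ω
  Z3: Z = 1/(jωC) = -j/(ω·C) = 0 - j1.592e+04 Ω
Step 3 — With open output, the series arm Z2 and the output shunt Z3 appear in series to ground: Z2 + Z3 = 0 - j1.592e+04 Ω.
Step 4 — Parallel with input shunt Z1: Z_in = Z1 || (Z2 + Z3) = 0 + j8.424 Ω = 8.424∠90.0° Ω.
Step 5 — Power factor: PF = cos(φ) = Re(Z)/|Z| = -0/8.424 = -0.
Step 6 — Type: Im(Z) = 8.424 ⇒ lagging (phase φ = 90.0°).

PF = -0 (lagging, φ = 90.0°)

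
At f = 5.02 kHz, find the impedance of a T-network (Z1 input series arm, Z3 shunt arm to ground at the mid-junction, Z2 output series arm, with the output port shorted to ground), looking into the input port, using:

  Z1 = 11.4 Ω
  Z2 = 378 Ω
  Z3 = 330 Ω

Step 1 — Angular frequency: ω = 2π·f = 2π·5020 = 3.154e+04 rad/s.
Step 2 — Component impedances:
  Z1: Z = R = 11.4 Ω
  Z2: Z = R = 378 Ω
  Z3: Z = R = 330 Ω
Step 3 — With the output port shorted to ground, the output series arm Z2 runs from the junction to ground; the shunt arm Z3 also runs from the junction to ground. They appear in parallel: Z3 || Z2 = 176.2 Ω.
Step 4 — Series with input arm Z1: Z_in = Z1 + (Z3 || Z2) = 187.6 Ω = 187.6∠0.0° Ω.

Z = 187.6 Ω = 187.6∠0.0° Ω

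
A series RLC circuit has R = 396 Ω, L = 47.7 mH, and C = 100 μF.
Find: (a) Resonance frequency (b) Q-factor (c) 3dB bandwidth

Step 1 — Resonance: ω₀ = 1/√(LC) = 1/√(0.0477·0.0001) = 457.9 rad/s.
Step 2 — f₀ = ω₀/(2π) = 72.87 Hz.
Step 3 — Series Q: Q = ω₀L/R = 457.9·0.0477/396 = 0.05515.
Step 4 — Bandwidth: Δω = ω₀/Q = 8302 rad/s; BW = Δω/(2π) = 1321 Hz.

(a) f₀ = 72.87 Hz  (b) Q = 0.05515  (c) BW = 1321 Hz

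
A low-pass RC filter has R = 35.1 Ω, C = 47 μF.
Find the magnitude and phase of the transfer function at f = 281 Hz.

Step 1 — Angular frequency: ω = 2π·281 = 1766 rad/s.
Step 2 — Transfer function: H(jω) = 1/(1 + jωRC).
Step 3 — Denominator: 1 + jωRC = 1 + j·1766·35.1·4.7e-05 = 1 + j2.913.
Step 4 — H = 0.1054 - j0.3071.
Step 5 — Magnitude: |H| = 0.3247 (-9.8 dB); phase: φ = -71.1°.

|H| = 0.3247 (-9.8 dB), φ = -71.1°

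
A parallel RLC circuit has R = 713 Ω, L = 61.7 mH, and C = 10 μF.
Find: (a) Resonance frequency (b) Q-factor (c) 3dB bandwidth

Step 1 — Resonance: ω₀ = 1/√(LC) = 1/√(0.0617·1e-05) = 1273 rad/s.
Step 2 — f₀ = ω₀/(2π) = 202.6 Hz.
Step 3 — Parallel Q: Q = R/(ω₀L) = 713/(1273·0.0617) = 9.077.
Step 4 — Bandwidth: Δω = ω₀/Q = 140.3 rad/s; BW = Δω/(2π) = 22.32 Hz.

(a) f₀ = 202.6 Hz  (b) Q = 9.077  (c) BW = 22.32 Hz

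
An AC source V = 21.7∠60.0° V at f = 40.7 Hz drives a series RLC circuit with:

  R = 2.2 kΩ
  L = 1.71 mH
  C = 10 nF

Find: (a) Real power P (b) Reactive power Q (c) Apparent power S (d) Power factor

Step 1 — Angular frequency: ω = 2π·f = 2π·40.7 = 255.7 rad/s.
Step 2 — Component impedances:
  R: Z = R = 2200 Ω
  L: Z = jωL = j·255.7·0.00171 = 0 + j0.4373 Ω
  C: Z = 1/(jωC) = -j/(ω·C) = 0 - j3.91e+05 Ω
Step 3 — Series combination: Z_total = R + L + C = 2200 - j3.91e+05 Ω = 3.91e+05∠-89.7° Ω.
Step 4 — Source phasor: V = 21.7∠60.0° V = 10.85 + j18.79 V.
Step 5 — Current: I = V / Z = -4.79e-05 + j2.802e-05 A = 5.549e-05∠149.7° A.
Step 6 — Complex power: S = V·I* = 6.775e-06 - j0.001204 VA.
Step 7 — Real power: P = Re(S) = 6.775e-06 W.
Step 8 — Reactive power: Q = Im(S) = -0.001204 VAR.
Step 9 — Apparent power: |S| = 0.001204 VA.
Step 10 — Power factor: PF = P/|S| = 0.005626 (leading).

(a) P = 6.775e-06 W  (b) Q = -0.001204 VAR  (c) S = 0.001204 VA  (d) PF = 0.005626 (leading)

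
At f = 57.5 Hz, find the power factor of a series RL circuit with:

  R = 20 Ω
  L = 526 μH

Step 1 — Angular frequency: ω = 2π·f = 2π·57.5 = 361.3 rad/s.
Step 2 — Component impedances:
  R: Z = R = 20 Ω
  L: Z = jωL = j·361.3·0.000526 = 0 + j0.19 Ω
Step 3 — Series combination: Z_total = R + L = 20 + j0.19 Ω = 20∠0.5° Ω.
Step 4 — Power factor: PF = cos(φ) = Re(Z)/|Z| = 20/20 = 1.
Step 5 — Type: Im(Z) = 0.19 ⇒ lagging (phase φ = 0.5°).

PF = 1 (lagging, φ = 0.5°)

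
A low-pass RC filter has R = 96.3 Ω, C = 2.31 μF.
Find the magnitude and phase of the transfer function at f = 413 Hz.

Step 1 — Angular frequency: ω = 2π·413 = 2595 rad/s.
Step 2 — Transfer function: H(jω) = 1/(1 + jωRC).
Step 3 — Denominator: 1 + jωRC = 1 + j·2595·96.3·2.31e-06 = 1 + j0.5773.
Step 4 — H = 0.7501 - j0.433.
Step 5 — Magnitude: |H| = 0.8661 (-1.2 dB); phase: φ = -30.0°.

|H| = 0.8661 (-1.2 dB), φ = -30.0°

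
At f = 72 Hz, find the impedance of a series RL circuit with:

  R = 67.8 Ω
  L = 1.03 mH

Step 1 — Angular frequency: ω = 2π·f = 2π·72 = 452.4 rad/s.
Step 2 — Component impedances:
  R: Z = R = 67.8 Ω
  L: Z = jωL = j·452.4·0.00103 = 0 + j0.466 Ω
Step 3 — Series combination: Z_total = R + L = 67.8 + j0.466 Ω = 67.8∠0.4° Ω.

Z = 67.8 + j0.466 Ω = 67.8∠0.4° Ω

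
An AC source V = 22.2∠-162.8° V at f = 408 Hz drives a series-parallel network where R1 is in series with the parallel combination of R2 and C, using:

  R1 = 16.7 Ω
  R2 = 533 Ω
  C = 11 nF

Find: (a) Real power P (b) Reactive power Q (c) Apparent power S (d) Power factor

Step 1 — Angular frequency: ω = 2π·f = 2π·408 = 2564 rad/s.
Step 2 — Component impedances:
  R1: Z = R = 16.7 Ω
  R2: Z = R = 533 Ω
  C: Z = 1/(jωC) = -j/(ω·C) = 0 - j3.546e+04 Ω
Step 3 — Parallel branch: R2 || C = 1/(1/R2 + 1/C) = 532.9 - j8.009 Ω.
Step 4 — Series with R1: Z_total = R1 + (R2 || C) = 549.6 - j8.009 Ω = 549.6∠-0.8° Ω.
Step 5 — Source phasor: V = 22.2∠-162.8° V = -21.21 - j6.565 V.
Step 6 — Current: I = V / Z = -0.03841 - j0.0125 A = 0.04039∠-162.0° A.
Step 7 — Complex power: S = V·I* = 0.8966 - j0.01307 VA.
Step 8 — Real power: P = Re(S) = 0.8966 W.
Step 9 — Reactive power: Q = Im(S) = -0.01307 VAR.
Step 10 — Apparent power: |S| = 0.8967 VA.
Step 11 — Power factor: PF = P/|S| = 0.9999 (leading).

(a) P = 0.8966 W  (b) Q = -0.01307 VAR  (c) S = 0.8967 VA  (d) PF = 0.9999 (leading)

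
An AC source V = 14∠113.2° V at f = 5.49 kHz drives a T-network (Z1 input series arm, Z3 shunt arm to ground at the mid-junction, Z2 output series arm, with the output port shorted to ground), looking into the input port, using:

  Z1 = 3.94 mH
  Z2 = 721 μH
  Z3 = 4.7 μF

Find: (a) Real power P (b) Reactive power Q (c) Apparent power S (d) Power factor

Step 1 — Angular frequency: ω = 2π·f = 2π·5490 = 3.449e+04 rad/s.
Step 2 — Component impedances:
  Z1: Z = jωL = j·3.449e+04·0.00394 = 0 + j135.9 Ω
  Z2: Z = jωL = j·3.449e+04·0.000721 = 0 + j24.87 Ω
  Z3: Z = 1/(jωC) = -j/(ω·C) = 0 - j6.168 Ω
Step 3 — With the output port shorted to ground, the output series arm Z2 runs from the junction to ground; the shunt arm Z3 also runs from the junction to ground. They appear in parallel: Z3 || Z2 = 0 - j8.202 Ω.
Step 4 — Series with input arm Z1: Z_in = Z1 + (Z3 || Z2) = 0 + j127.7 Ω = 127.7∠90.0° Ω.
Step 5 — Source phasor: V = 14∠113.2° V = -5.515 + j12.87 V.
Step 6 — Current: I = V / Z = 0.1008 + j0.04319 A = 0.1096∠23.2° A.
Step 7 — Complex power: S = V·I* = 0 + j1.535 VA.
Step 8 — Real power: P = Re(S) = 0 W.
Step 9 — Reactive power: Q = Im(S) = 1.535 VAR.
Step 10 — Apparent power: |S| = 1.535 VA.
Step 11 — Power factor: PF = P/|S| = 0 (lagging).

(a) P = 0 W  (b) Q = 1.535 VAR  (c) S = 1.535 VA  (d) PF = 0 (lagging)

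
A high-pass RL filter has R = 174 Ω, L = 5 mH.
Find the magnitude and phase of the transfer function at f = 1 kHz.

Step 1 — Angular frequency: ω = 2π·1000 = 6283 rad/s.
Step 2 — Transfer function: H(jω) = jωL/(R + jωL).
Step 3 — Numerator jωL = j·31.42; denominator R + jωL = 174 + j31.42.
Step 4 — H = 0.03157 + j0.1749.
Step 5 — Magnitude: |H| = 0.1777 (-15.0 dB); phase: φ = 79.8°.

|H| = 0.1777 (-15.0 dB), φ = 79.8°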